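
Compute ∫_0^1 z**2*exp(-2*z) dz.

Integrate by parts twice (u = z^2, dv = exp(-2*z) dz).
An antiderivative is F(z) = (-2*z**2 - 2*z - 1)*exp(-2*z)/4.
Then F(1) - F(0) = (-5*exp(-2)/4) - (-1/4) = (-5 + exp(2))*exp(-2)/4.

(-5 + exp(2))*exp(-2)/4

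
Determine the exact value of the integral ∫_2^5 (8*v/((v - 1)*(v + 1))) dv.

Factor the denominator: v**2 - 1 = (v + 1)(v - 1).
Partial fractions: 8*v/((v - 1)*(v + 1)) = 4/(v + 1) + 4/(v - 1).
An antiderivative is F(v) = 4*log(v - 1) + 4*log(v + 1).
Then F(5) - F(2) = (4*log(3) + 12*log(2)) - (log(81)) = 12*log(2).

12*log(2)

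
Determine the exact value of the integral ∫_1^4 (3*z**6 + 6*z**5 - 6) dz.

By the power rule, an antiderivative is F(z) = 3*z**7/7 + z**6 - 6*z.
Then F(4) - F(1) = (77656/7) - (-32/7) = 77688/7.

77688/7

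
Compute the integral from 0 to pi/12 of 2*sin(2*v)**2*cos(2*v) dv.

Let u = sin(2*v), so du = 2*cos(2*v) dv. When v = 0, u = 0; when v = pi/12, u = 1/2.
The integral becomes ∫ u**2 du from 0 to 1/2, with antiderivative u**3/3.
Back in v: F(v) = sin(2*v)**3/3.
Then F(pi/12) - F(0) = (1/24) - (0) = 1/24.

1/24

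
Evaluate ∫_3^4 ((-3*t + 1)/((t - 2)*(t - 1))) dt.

Factor the denominator: t**2 - 3*t + 2 = (t - 1)(t - 2).
Partial fractions: (-3*t + 1)/((t - 2)*(t - 1)) = 2/(t - 1) - 5/(t - 2).
An antiderivative is F(t) = -5*log(t - 2) + 2*log(t - 1).
Then F(4) - F(3) = (log(9/32)) - (log(4)) = -7*log(2) + 2*log(3).

-7*log(2) + 2*log(3)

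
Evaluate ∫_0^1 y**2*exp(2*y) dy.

Integrate by parts twice (u = y^2, dv = exp(2*y) dy).
An antiderivative is F(y) = (2*y**2 - 2*y + 1)*exp(2*y)/4.
Then F(1) - F(0) = (exp(2)/4) - (1/4) = -1/4 + exp(2)/4.

-1/4 + exp(2)/4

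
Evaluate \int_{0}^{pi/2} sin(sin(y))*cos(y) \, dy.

1 - cos(1)

Let u = sin(y), so du = cos(y) dy. When y = 0, u = 0; when y = pi/2, u = 1.
The integral becomes ∫ sin(u) du from 0 to 1, with antiderivative -cos(u).
Back in y: F(y) = -cos(sin(y)).
Then F(pi/2) - F(0) = (-cos(1)) - (-1) = 1 - cos(1).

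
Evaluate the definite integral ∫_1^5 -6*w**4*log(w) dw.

Integrate by parts once (u = ln w, dv = -6*w**4 dw).
An antiderivative is F(w) = -6*w**5*(5*log(w) - 1)/25.
Then F(5) - F(1) = (750 - 3750*log(5)) - (6/25) = 18744/25 - 3750*log(5).

18744/25 - 3750*log(5)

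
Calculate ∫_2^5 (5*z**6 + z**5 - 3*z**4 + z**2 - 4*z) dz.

By the power rule, an antiderivative is F(z) = 5*z**7/7 + z**6/6 - 3*z**5/5 + z**3/3 - 2*z**2.
Then F(5) - F(2) = (2374025/42) - (8144/105) = 3951279/70.

3951279/70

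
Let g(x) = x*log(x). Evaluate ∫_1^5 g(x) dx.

Integrate by parts once (u = ln x, dv = x dx).
An antiderivative is F(x) = x**2*(2*log(x) - 1)/4.
Then F(5) - F(1) = (-25/4 + 25*log(5)/2) - (-1/4) = -6 + 25*log(5)/2.

-6 + 25*log(5)/2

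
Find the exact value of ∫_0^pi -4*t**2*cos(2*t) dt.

-2*pi

Integrate by parts twice (u = t^2, dv = -4*cos(2*t) dt).
An antiderivative is F(t) = -2*t**2*sin(2*t) - 2*t*cos(2*t) + sin(2*t).
Then F(pi) - F(0) = (-2*pi) - (0) = -2*pi.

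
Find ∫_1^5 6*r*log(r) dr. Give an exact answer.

Integrate by parts once (u = ln r, dv = 6*r dr).
An antiderivative is F(r) = 3*r**2*(2*log(r) - 1)/2.
Then F(5) - F(1) = (-75/2 + 75*log(5)) - (-3/2) = -36 + 75*log(5).

-36 + 75*log(5)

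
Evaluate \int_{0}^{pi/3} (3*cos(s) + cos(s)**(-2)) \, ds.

5*sqrt(3)/2

An antiderivative is F(s) = 3*sin(s) + tan(s).
Then F(pi/3) - F(0) = (5*sqrt(3)/2) - (0) = 5*sqrt(3)/2.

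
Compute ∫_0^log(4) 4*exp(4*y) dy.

255

Let u = exp(y), so du = exp(y) dy. When y = 0, u = 1; when y = log(4), u = 4.
The integral becomes 4·∫ u**3 du from 1 to 4, with antiderivative u**4.
Back in y: F(y) = exp(4*y).
Then F(log(4)) - F(0) = (256) - (1) = 255.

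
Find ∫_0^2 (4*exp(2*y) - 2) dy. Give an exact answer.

-6 + 2*exp(4)

An antiderivative is F(y) = 2*exp(2*y) - 2*y.
Then F(2) - F(0) = (-4 + 2*exp(4)) - (2) = -6 + 2*exp(4).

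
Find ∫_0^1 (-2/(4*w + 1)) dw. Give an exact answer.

An antiderivative is F(w) = -log(4*w + 1)/2.
Then F(1) - F(0) = (-log(5)/2) - (0) = -log(5)/2.

-log(5)/2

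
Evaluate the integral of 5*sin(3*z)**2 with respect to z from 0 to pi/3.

5*pi/6

Use the identity sin^2(3*z) = (1 - cos(6*z))/2.
An antiderivative is F(z) = 5*z/2 - 5*sin(6*z)/12.
Then F(pi/3) - F(0) = (5*pi/6) - (0) = 5*pi/6.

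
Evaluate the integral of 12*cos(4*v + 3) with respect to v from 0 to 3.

Let u = 4*v + 3, so du = 4 dv. When v = 0, u = 3; when v = 3, u = 15.
The integral becomes 3·∫ cos(u) du from 3 to 15, with antiderivative 3*sin(u).
Back in v: F(v) = 3*sin(4*v + 3).
Then F(3) - F(0) = (3*sin(15)) - (3*sin(3)) = -3*sin(3) + 3*sin(15).

-3*sin(3) + 3*sin(15)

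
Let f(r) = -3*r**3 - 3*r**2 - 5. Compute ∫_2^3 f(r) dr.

By the power rule, an antiderivative is F(r) = -3*r**4/4 - r**3 - 5*r.
Then F(3) - F(2) = (-411/4) - (-30) = -291/4.

-291/4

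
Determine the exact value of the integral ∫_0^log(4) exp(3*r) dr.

21

Let u = exp(r), so du = exp(r) dr. When r = 0, u = 1; when r = log(4), u = 4.
The integral becomes ∫ u**2 du from 1 to 4, with antiderivative u**3/3.
Back in r: F(r) = exp(3*r)/3.
Then F(log(4)) - F(0) = (64/3) - (1/3) = 21.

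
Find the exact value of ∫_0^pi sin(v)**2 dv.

Use the identity sin^2(v) = (1 - cos(2*v))/2.
An antiderivative is F(v) = v/2 - sin(2*v)/4.
Then F(pi) - F(0) = (pi/2) - (0) = pi/2.

pi/2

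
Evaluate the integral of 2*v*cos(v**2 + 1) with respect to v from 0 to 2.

sin(5) - sin(1)

Let u = v**2 + 1, so du = 2*v dv. When v = 0, u = 1; when v = 2, u = 5.
The integral becomes ∫ cos(u) du from 1 to 5, with antiderivative sin(u).
Back in v: F(v) = sin(v**2 + 1).
Then F(2) - F(0) = (sin(5)) - (sin(1)) = sin(5) - sin(1).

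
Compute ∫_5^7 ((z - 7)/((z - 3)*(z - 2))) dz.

-5*log(3) - 4*log(2) + 5*log(5)

Factor the denominator: z**2 - 5*z + 6 = (z - 2)(z - 3).
Partial fractions: (z - 7)/((z - 3)*(z - 2)) = 5/(z - 2) - 4/(z - 3).
An antiderivative is F(z) = -4*log(z - 3) + 5*log(z - 2).
Then F(7) - F(5) = (-8*log(2) + 5*log(5)) - (-4*log(2) + 5*log(3)) = -5*log(3) - 4*log(2) + 5*log(5).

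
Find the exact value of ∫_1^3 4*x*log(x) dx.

Integrate by parts once (u = ln x, dv = 4*x dx).
An antiderivative is F(x) = x**2*(2*log(x) - 1).
Then F(3) - F(1) = (-9 + 18*log(3)) - (-1) = -8 + 18*log(3).

-8 + 18*log(3)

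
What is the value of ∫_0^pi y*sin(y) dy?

pi

Integrate by parts once (u = y, dv = sin(y) dy).
An antiderivative is F(y) = -y*cos(y) + sin(y).
Then F(pi) - F(0) = (pi) - (0) = pi.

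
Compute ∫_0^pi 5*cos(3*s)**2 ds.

5*pi/2

Use the identity cos^2(3*s) = (1 + cos(6*s))/2.
An antiderivative is F(s) = 5*s/2 + 5*sin(6*s)/12.
Then F(pi) - F(0) = (5*pi/2) - (0) = 5*pi/2.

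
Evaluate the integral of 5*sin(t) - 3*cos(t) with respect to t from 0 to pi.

10

An antiderivative is F(t) = -3*sin(t) - 5*cos(t).
Then F(pi) - F(0) = (5) - (-5) = 10.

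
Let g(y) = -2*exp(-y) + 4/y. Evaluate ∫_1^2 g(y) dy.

-2*exp(-1) + 2*exp(-2) + 4*log(2)

An antiderivative is F(y) = 4*log(y) + 2*exp(-y).
Then F(2) - F(1) = (2*exp(-2) + 4*log(2)) - (2*exp(-1)) = -2*exp(-1) + 2*exp(-2) + 4*log(2).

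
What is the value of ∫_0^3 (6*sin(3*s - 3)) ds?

2*cos(3) - 2*cos(6)

Let u = 3*s - 3, so du = 3 ds. When s = 0, u = -3; when s = 3, u = 6.
The integral becomes 2·∫ sin(u) du from -3 to 6, with antiderivative -2*cos(u).
Back in s: F(s) = -2*cos(3*s - 3).
Then F(3) - F(0) = (-2*cos(6)) - (-2*cos(3)) = 2*cos(3) - 2*cos(6).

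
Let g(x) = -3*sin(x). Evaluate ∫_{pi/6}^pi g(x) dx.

-3 - 3*sqrt(3)/2

An antiderivative is F(x) = 3*cos(x).
Then F(pi) - F(pi/6) = (-3) - (3*sqrt(3)/2) = -3 - 3*sqrt(3)/2.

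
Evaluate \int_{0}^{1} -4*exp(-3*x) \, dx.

-4/3 + 4*exp(-3)/3

An antiderivative is F(x) = 4*exp(-3*x)/3.
Then F(1) - F(0) = (4*exp(-3)/3) - (4/3) = -4/3 + 4*exp(-3)/3.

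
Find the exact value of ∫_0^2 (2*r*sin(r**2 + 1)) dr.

-cos(5) + cos(1)

Let u = r**2 + 1, so du = 2*r dr. When r = 0, u = 1; when r = 2, u = 5.
The integral becomes ∫ sin(u) du from 1 to 5, with antiderivative -cos(u).
Back in r: F(r) = -cos(r**2 + 1).
Then F(2) - F(0) = (-cos(5)) - (-cos(1)) = -cos(5) + cos(1).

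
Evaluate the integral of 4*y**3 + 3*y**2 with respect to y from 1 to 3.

106

By the power rule, an antiderivative is F(y) = y**4 + y**3.
Then F(3) - F(1) = (108) - (2) = 106.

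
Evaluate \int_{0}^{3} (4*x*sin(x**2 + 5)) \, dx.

-2*cos(14) + 2*cos(5)

Let u = x**2 + 5, so du = 2*x dx. When x = 0, u = 5; when x = 3, u = 14.
The integral becomes 2·∫ sin(u) du from 5 to 14, with antiderivative -2*cos(u).
Back in x: F(x) = -2*cos(x**2 + 5).
Then F(3) - F(0) = (-2*cos(14)) - (-2*cos(5)) = -2*cos(14) + 2*cos(5).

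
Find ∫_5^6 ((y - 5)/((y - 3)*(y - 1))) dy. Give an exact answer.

log(25/24)

Factor the denominator: y**2 - 4*y + 3 = (y - 1)(y - 3).
Partial fractions: (y - 5)/((y - 3)*(y - 1)) = 2/(y - 1) - 1/(y - 3).
An antiderivative is F(y) = -log(y - 3) + 2*log(y - 1).
Then F(6) - F(5) = (log(25/3)) - (log(8)) = log(25/24).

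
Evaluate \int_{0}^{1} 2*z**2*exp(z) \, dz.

-4 + 2*E

Integrate by parts twice (u = z^2, dv = 2*exp(z) dz).
An antiderivative is F(z) = (2*z**2 - 4*z + 4)*exp(z).
Then F(1) - F(0) = (2*E) - (4) = -4 + 2*E.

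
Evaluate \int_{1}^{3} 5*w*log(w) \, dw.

-10 + 45*log(3)/2

Integrate by parts once (u = ln w, dv = 5*w dw).
An antiderivative is F(w) = 5*w**2*(2*log(w) - 1)/4.
Then F(3) - F(1) = (-45/4 + 45*log(3)/2) - (-5/4) = -10 + 45*log(3)/2.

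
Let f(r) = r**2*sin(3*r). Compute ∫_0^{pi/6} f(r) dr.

Integrate by parts twice (u = r^2, dv = sin(3*r) dr).
An antiderivative is F(r) = -r**2*cos(3*r)/3 + 2*r*sin(3*r)/9 + 2*cos(3*r)/27.
Then F(pi/6) - F(0) = (pi/27) - (2/27) = -2/27 + pi/27.

-2/27 + pi/27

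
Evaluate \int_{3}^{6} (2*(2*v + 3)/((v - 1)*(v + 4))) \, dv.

-2*log(7) + 4*log(5)

Factor the denominator: v**2 + 3*v - 4 = (v + 4)(v - 1).
Partial fractions: 2*(2*v + 3)/((v - 1)*(v + 4)) = 2/(v + 4) + 2/(v - 1).
An antiderivative is F(v) = 2*log(v - 1) + 2*log(v + 4).
Then F(6) - F(3) = (2*log(2) + 4*log(5)) - (2*log(2) + 2*log(7)) = -2*log(7) + 4*log(5).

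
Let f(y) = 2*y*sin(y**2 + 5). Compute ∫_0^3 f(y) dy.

Let u = y**2 + 5, so du = 2*y dy. When y = 0, u = 5; when y = 3, u = 14.
The integral becomes ∫ sin(u) du from 5 to 14, with antiderivative -cos(u).
Back in y: F(y) = -cos(y**2 + 5).
Then F(3) - F(0) = (-cos(14)) - (-cos(5)) = -cos(14) + cos(5).

-cos(14) + cos(5)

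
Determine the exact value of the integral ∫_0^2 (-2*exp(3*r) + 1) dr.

An antiderivative is F(r) = -2*exp(3*r)/3 + r.
Then F(2) - F(0) = (2 - 2*exp(6)/3) - (-2/3) = 8/3 - 2*exp(6)/3.

8/3 - 2*exp(6)/3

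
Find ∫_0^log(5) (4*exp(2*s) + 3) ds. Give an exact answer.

An antiderivative is F(s) = 2*exp(2*s) + 3*s.
Then F(log(5)) - F(0) = (3*log(5) + 50) - (2) = 3*log(5) + 48.

3*log(5) + 48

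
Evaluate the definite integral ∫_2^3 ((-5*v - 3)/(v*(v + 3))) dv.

-5*log(3) - 3*log(2) + 4*log(5)

Factor the denominator: v**2 + 3*v = (v + 3)v.
Partial fractions: (-5*v - 3)/(v*(v + 3)) = -4/(v + 3) - 1/v.
An antiderivative is F(v) = -log(v) - 4*log(v + 3).
Then F(3) - F(2) = (-5*log(3) - 4*log(2)) - (-4*log(5) - log(2)) = -5*log(3) - 3*log(2) + 4*log(5).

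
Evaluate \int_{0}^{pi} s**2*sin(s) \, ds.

-4 + pi**2

Integrate by parts twice (u = s^2, dv = sin(s) ds).
An antiderivative is F(s) = -s**2*cos(s) + 2*s*sin(s) + 2*cos(s).
Then F(pi) - F(0) = (-2 + pi**2) - (2) = -4 + pi**2.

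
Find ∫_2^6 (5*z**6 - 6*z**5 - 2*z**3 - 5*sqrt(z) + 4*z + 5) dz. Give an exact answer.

By the power rule, an antiderivative is F(z) = 5*z**7/7 - z**6 - z**4/2 - 10*z**(3/2)/3 + 2*z**2 + 5*z.
Then F(6) - F(2) = (1069266/7 - 20*sqrt(6)) - (262/7 - 20*sqrt(2)/3) = -20*sqrt(6) + 20*sqrt(2)/3 + 1069004/7.

-20*sqrt(6) + 20*sqrt(2)/3 + 1069004/7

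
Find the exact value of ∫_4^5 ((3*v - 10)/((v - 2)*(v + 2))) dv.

-5*log(3) - 3*log(2) + 4*log(7)

Factor the denominator: v**2 - 4 = (v + 2)(v - 2).
Partial fractions: (3*v - 10)/((v - 2)*(v + 2)) = 4/(v + 2) - 1/(v - 2).
An antiderivative is F(v) = -log(v - 2) + 4*log(v + 2).
Then F(5) - F(4) = (-log(3) + 4*log(7)) - (3*log(2) + 4*log(3)) = -5*log(3) - 3*log(2) + 4*log(7).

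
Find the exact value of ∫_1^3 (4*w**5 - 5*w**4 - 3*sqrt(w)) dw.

By the power rule, an antiderivative is F(w) = 2*w**6/3 - w**5 - 2*w**(3/2).
Then F(3) - F(1) = (243 - 6*sqrt(3)) - (-7/3) = 736/3 - 6*sqrt(3).

736/3 - 6*sqrt(3)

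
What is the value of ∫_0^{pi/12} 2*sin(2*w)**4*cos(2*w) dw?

1/160

Let u = sin(2*w), so du = 2*cos(2*w) dw. When w = 0, u = 0; when w = pi/12, u = 1/2.
The integral becomes ∫ u**4 du from 0 to 1/2, with antiderivative u**5/5.
Back in w: F(w) = sin(2*w)**5/5.
Then F(pi/12) - F(0) = (1/160) - (0) = 1/160.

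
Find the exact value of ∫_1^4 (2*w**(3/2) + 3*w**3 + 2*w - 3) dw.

4441/20

By the power rule, an antiderivative is F(w) = 4*w**(5/2)/5 + 3*w**4/4 + w**2 - 3*w.
Then F(4) - F(1) = (1108/5) - (-9/20) = 4441/20.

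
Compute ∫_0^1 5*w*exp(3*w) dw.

5/9 + 10*exp(3)/9

Integrate by parts once (u = w, dv = 5*exp(3*w) dw).
An antiderivative is F(w) = (15*w - 5)*exp(3*w)/9.
Then F(1) - F(0) = (10*exp(3)/9) - (-5/9) = 5/9 + 10*exp(3)/9.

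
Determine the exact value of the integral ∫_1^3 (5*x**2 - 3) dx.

By the power rule, an antiderivative is F(x) = 5*x**3/3 - 3*x.
Then F(3) - F(1) = (36) - (-4/3) = 112/3.

112/3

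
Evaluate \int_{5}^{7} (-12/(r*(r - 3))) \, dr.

Factor the denominator: r**2 - 3*r = r(r - 3).
Partial fractions: -12/(r*(r - 3)) = 4/r - 4/(r - 3).
An antiderivative is F(r) = 4*log(r) - 4*log(r - 3).
Then F(7) - F(5) = (-8*log(2) + 4*log(7)) - (-4*log(2) + 4*log(5)) = -4*log(5) - 4*log(2) + 4*log(7).

-4*log(5) - 4*log(2) + 4*log(7)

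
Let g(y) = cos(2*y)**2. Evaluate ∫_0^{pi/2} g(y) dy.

Use the identity cos^2(2*y) = (1 + cos(4*y))/2.
An antiderivative is F(y) = y/2 + sin(4*y)/8.
Then F(pi/2) - F(0) = (pi/4) - (0) = pi/4.

pi/4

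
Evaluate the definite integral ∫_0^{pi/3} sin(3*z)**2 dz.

Use the identity sin^2(3*z) = (1 - cos(6*z))/2.
An antiderivative is F(z) = z/2 - sin(6*z)/12.
Then F(pi/3) - F(0) = (pi/6) - (0) = pi/6.

pi/6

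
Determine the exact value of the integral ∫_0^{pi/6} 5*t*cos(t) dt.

Integrate by parts once (u = t, dv = 5*cos(t) dt).
An antiderivative is F(t) = 5*t*sin(t) + 5*cos(t).
Then F(pi/6) - F(0) = (5*pi/12 + 5*sqrt(3)/2) - (5) = -5 + 5*pi/12 + 5*sqrt(3)/2.

-5 + 5*pi/12 + 5*sqrt(3)/2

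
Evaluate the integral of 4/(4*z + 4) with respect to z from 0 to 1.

Let u = 4*z + 4, so du = 4 dz. When z = 0, u = 4; when z = 1, u = 8.
The integral becomes ∫ 1/u du from 4 to 8, with antiderivative log(u).
Back in z: F(z) = log(4*z + 4).
Then F(1) - F(0) = (log(8)) - (log(4)) = log(2).

log(2)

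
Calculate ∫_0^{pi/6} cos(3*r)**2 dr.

Use the identity cos^2(3*r) = (1 + cos(6*r))/2.
An antiderivative is F(r) = r/2 + sin(6*r)/12.
Then F(pi/6) - F(0) = (pi/12) - (0) = pi/12.

pi/12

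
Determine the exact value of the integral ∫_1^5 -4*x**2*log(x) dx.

496/9 - 500*log(5)/3

Integrate by parts once (u = ln x, dv = -4*x**2 dx).
An antiderivative is F(x) = -4*x**3*(3*log(x) - 1)/9.
Then F(5) - F(1) = (500/9 - 500*log(5)/3) - (4/9) = 496/9 - 500*log(5)/3.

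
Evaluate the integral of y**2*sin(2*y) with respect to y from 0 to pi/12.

Integrate by parts twice (u = y^2, dv = sin(2*y) dy).
An antiderivative is F(y) = -y**2*cos(2*y)/2 + y*sin(2*y)/2 + cos(2*y)/4.
Then F(pi/12) - F(0) = (-sqrt(3)*pi**2/576 + pi/48 + sqrt(3)/8) - (1/4) = -1/4 - sqrt(3)*pi**2/576 + pi/48 + sqrt(3)/8.

-1/4 - sqrt(3)*pi**2/576 + pi/48 + sqrt(3)/8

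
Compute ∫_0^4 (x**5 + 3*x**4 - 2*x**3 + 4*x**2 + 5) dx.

By the power rule, an antiderivative is F(x) = x**6/6 + 3*x**5/5 - x**4/2 + 4*x**3/3 + 5*x.
Then F(4) - F(0) = (6372/5) - (0) = 6372/5.

6372/5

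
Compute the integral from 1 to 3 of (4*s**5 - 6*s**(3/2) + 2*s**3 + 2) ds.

By the power rule, an antiderivative is F(s) = 2*s**6/3 - 12*s**(5/2)/5 + s**4/2 + 2*s.
Then F(3) - F(1) = (1065/2 - 108*sqrt(3)/5) - (23/30) = 7976/15 - 108*sqrt(3)/5.

7976/15 - 108*sqrt(3)/5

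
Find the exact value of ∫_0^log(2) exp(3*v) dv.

7/3

Let u = exp(v), so du = exp(v) dv. When v = 0, u = 1; when v = log(2), u = 2.
The integral becomes ∫ u**2 du from 1 to 2, with antiderivative u**3/3.
Back in v: F(v) = exp(3*v)/3.
Then F(log(2)) - F(0) = (8/3) - (1/3) = 7/3.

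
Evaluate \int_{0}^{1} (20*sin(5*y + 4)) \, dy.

Let u = 5*y + 4, so du = 5 dy. When y = 0, u = 4; when y = 1, u = 9.
The integral becomes 4·∫ sin(u) du from 4 to 9, with antiderivative -4*cos(u).
Back in y: F(y) = -4*cos(5*y + 4).
Then F(1) - F(0) = (-4*cos(9)) - (-4*cos(4)) = 4*cos(4) - 4*cos(9).

4*cos(4) - 4*cos(9)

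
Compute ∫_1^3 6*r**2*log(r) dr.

Integrate by parts once (u = ln r, dv = 6*r**2 dr).
An antiderivative is F(r) = 2*r**3*(3*log(r) - 1)/3.
Then F(3) - F(1) = (-18 + 54*log(3)) - (-2/3) = -52/3 + 54*log(3).

-52/3 + 54*log(3)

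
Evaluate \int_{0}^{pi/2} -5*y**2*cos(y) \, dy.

Integrate by parts twice (u = y^2, dv = -5*cos(y) dy).
An antiderivative is F(y) = -5*y**2*sin(y) - 10*y*cos(y) + 10*sin(y).
Then F(pi/2) - F(0) = (10 - 5*pi**2/4) - (0) = 10 - 5*pi**2/4.

10 - 5*pi**2/4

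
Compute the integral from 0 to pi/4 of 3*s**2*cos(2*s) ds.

-3/4 + 3*pi**2/32

Integrate by parts twice (u = s^2, dv = 3*cos(2*s) ds).
An antiderivative is F(s) = 3*s**2*sin(2*s)/2 + 3*s*cos(2*s)/2 - 3*sin(2*s)/4.
Then F(pi/4) - F(0) = (-3/4 + 3*pi**2/32) - (0) = -3/4 + 3*pi**2/32.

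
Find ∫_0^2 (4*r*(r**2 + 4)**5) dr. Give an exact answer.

86016

Let u = r**2 + 4, so du = 2*r dr. When r = 0, u = 4; when r = 2, u = 8.
The integral becomes 2·∫ u**5 du from 4 to 8, with antiderivative u**6/3.
Back in r: F(r) = (r**2 + 4)**6/3.
Then F(2) - F(0) = (262144/3) - (4096/3) = 86016.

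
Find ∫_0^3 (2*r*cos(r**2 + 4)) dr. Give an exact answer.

sin(13) - sin(4)

Let u = r**2 + 4, so du = 2*r dr. When r = 0, u = 4; when r = 3, u = 13.
The integral becomes ∫ cos(u) du from 4 to 13, with antiderivative sin(u).
Back in r: F(r) = sin(r**2 + 4).
Then F(3) - F(0) = (sin(13)) - (sin(4)) = sin(13) - sin(4).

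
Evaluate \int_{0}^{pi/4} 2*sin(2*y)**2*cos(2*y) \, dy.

1/3

Let u = sin(2*y), so du = 2*cos(2*y) dy. When y = 0, u = 0; when y = pi/4, u = 1.
The integral becomes ∫ u**2 du from 0 to 1, with antiderivative u**3/3.
Back in y: F(y) = sin(2*y)**3/3.
Then F(pi/4) - F(0) = (1/3) - (0) = 1/3.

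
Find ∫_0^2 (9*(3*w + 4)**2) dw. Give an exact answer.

Let u = 3*w + 4, so du = 3 dw. When w = 0, u = 4; when w = 2, u = 10.
The integral becomes 3·∫ u**2 du from 4 to 10, with antiderivative u**3.
Back in w: F(w) = (3*w + 4)**3.
Then F(2) - F(0) = (1000) - (64) = 936.

936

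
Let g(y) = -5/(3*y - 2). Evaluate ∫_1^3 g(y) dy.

-5*log(7)/3

An antiderivative is F(y) = -5*log(3*y - 2)/3.
Then F(3) - F(1) = (-5*log(7)/3) - (0) = -5*log(7)/3.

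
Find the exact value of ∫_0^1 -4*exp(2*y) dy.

2 - 2*exp(2)

An antiderivative is F(y) = -2*exp(2*y).
Then F(1) - F(0) = (-2*exp(2)) - (-2) = 2 - 2*exp(2).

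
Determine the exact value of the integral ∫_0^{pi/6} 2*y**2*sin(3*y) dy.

-4/27 + 2*pi/27

Integrate by parts twice (u = y^2, dv = 2*sin(3*y) dy).
An antiderivative is F(y) = -2*y**2*cos(3*y)/3 + 4*y*sin(3*y)/9 + 4*cos(3*y)/27.
Then F(pi/6) - F(0) = (2*pi/27) - (4/27) = -4/27 + 2*pi/27.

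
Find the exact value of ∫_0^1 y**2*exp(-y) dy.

Integrate by parts twice (u = y^2, dv = exp(-y) dy).
An antiderivative is F(y) = (-y**2 - 2*y - 2)*exp(-y).
Then F(1) - F(0) = (-5*exp(-1)) - (-2) = 2 - 5*exp(-1).

2 - 5*exp(-1)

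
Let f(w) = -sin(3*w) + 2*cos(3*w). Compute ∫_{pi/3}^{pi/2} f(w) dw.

An antiderivative is F(w) = 2*sin(3*w)/3 + cos(3*w)/3.
Then F(pi/2) - F(pi/3) = (-2/3) - (-1/3) = -1/3.

-1/3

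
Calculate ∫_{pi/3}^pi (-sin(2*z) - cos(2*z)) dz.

An antiderivative is F(z) = -sin(2*z)/2 + cos(2*z)/2.
Then F(pi) - F(pi/3) = (1/2) - (-sqrt(3)/4 - 1/4) = sqrt(3)/4 + 3/4.

sqrt(3)/4 + 3/4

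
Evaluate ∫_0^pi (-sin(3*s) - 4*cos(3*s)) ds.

-2/3

An antiderivative is F(s) = -4*sin(3*s)/3 + cos(3*s)/3.
Then F(pi) - F(0) = (-1/3) - (1/3) = -2/3.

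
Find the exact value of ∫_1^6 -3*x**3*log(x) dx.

Integrate by parts once (u = ln x, dv = -3*x**3 dx).
An antiderivative is F(x) = -3*x**4*(4*log(x) - 1)/16.
Then F(6) - F(1) = (-972*log(3) - 972*log(2) + 243) - (3/16) = -972*log(3) - 972*log(2) + 3885/16.

-972*log(3) - 972*log(2) + 3885/16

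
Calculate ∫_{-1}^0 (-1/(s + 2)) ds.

-log(2)

An antiderivative is F(s) = -log(s + 2).
Then F(0) - F(-1) = (-log(2)) - (0) = -log(2).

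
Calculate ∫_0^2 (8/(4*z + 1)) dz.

Let u = 4*z + 1, so du = 4 dz. When z = 0, u = 1; when z = 2, u = 9.
The integral becomes 2·∫ 1/u du from 1 to 9, with antiderivative 2*log(u).
Back in z: F(z) = 2*log(4*z + 1).
Then F(2) - F(0) = (log(81)) - (0) = log(81).

log(81)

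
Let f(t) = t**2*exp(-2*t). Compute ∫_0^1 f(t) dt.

Integrate by parts twice (u = t^2, dv = exp(-2*t) dt).
An antiderivative is F(t) = (-2*t**2 - 2*t - 1)*exp(-2*t)/4.
Then F(1) - F(0) = (-5*exp(-2)/4) - (-1/4) = (-5 + exp(2))*exp(-2)/4.

(-5 + exp(2))*exp(-2)/4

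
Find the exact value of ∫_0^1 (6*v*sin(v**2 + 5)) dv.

Let u = v**2 + 5, so du = 2*v dv. When v = 0, u = 5; when v = 1, u = 6.
The integral becomes 3·∫ sin(u) du from 5 to 6, with antiderivative -3*cos(u).
Back in v: F(v) = -3*cos(v**2 + 5).
Then F(1) - F(0) = (-3*cos(6)) - (-3*cos(5)) = -3*cos(6) + 3*cos(5).

-3*cos(6) + 3*cos(5)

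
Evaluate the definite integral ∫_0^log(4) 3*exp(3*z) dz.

Let u = exp(z), so du = exp(z) dz. When z = 0, u = 1; when z = log(4), u = 4.
The integral becomes 3·∫ u**2 du from 1 to 4, with antiderivative u**3.
Back in z: F(z) = exp(3*z).
Then F(log(4)) - F(0) = (64) - (1) = 63.

63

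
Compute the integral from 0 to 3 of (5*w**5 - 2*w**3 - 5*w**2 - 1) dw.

By the power rule, an antiderivative is F(w) = 5*w**6/6 - w**4/2 - 5*w**3/3 - w.
Then F(3) - F(0) = (519) - (0) = 519.

519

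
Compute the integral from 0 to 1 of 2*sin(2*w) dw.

Let u = 2*w, so du = 2 dw. When w = 0, u = 0; when w = 1, u = 2.
The integral becomes ∫ sin(u) du from 0 to 2, with antiderivative -cos(u).
Back in w: F(w) = -cos(2*w).
Then F(1) - F(0) = (-cos(2)) - (-1) = 1 - cos(2).

1 - cos(2)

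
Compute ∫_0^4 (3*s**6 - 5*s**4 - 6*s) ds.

By the power rule, an antiderivative is F(s) = 3*s**7/7 - s**5 - 3*s**2.
Then F(4) - F(0) = (41648/7) - (0) = 41648/7.

41648/7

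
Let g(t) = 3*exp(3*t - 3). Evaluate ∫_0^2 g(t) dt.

Let u = 3*t - 3, so du = 3 dt. When t = 0, u = -3; when t = 2, u = 3.
The integral becomes ∫ exp(u) du from -3 to 3, with antiderivative exp(u).
Back in t: F(t) = exp(3*t - 3).
Then F(2) - F(0) = (exp(3)) - (exp(-3)) = 2*sinh(3).

2*sinh(3)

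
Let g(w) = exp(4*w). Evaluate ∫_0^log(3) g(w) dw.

20

Let u = exp(w), so du = exp(w) dw. When w = 0, u = 1; when w = log(3), u = 3.
The integral becomes ∫ u**3 du from 1 to 3, with antiderivative u**4/4.
Back in w: F(w) = exp(4*w)/4.
Then F(log(3)) - F(0) = (81/4) - (1/4) = 20.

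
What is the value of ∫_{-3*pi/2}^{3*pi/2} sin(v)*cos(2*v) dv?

0

Use the identity sin(v)cos(2*v) = [sin(3*v) + sin(-v)]/2.
An antiderivative is F(v) = cos(v)/2 - cos(3*v)/6.
Then F(3*pi/2) - F(-3*pi/2) = (0) - (0) = 0.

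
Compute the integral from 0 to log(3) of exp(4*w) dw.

20

Let u = exp(w), so du = exp(w) dw. When w = 0, u = 1; when w = log(3), u = 3.
The integral becomes ∫ u**3 du from 1 to 3, with antiderivative u**4/4.
Back in w: F(w) = exp(4*w)/4.
Then F(log(3)) - F(0) = (81/4) - (1/4) = 20.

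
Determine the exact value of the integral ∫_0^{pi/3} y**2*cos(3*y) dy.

Integrate by parts twice (u = y^2, dv = cos(3*y) dy).
An antiderivative is F(y) = y**2*sin(3*y)/3 + 2*y*cos(3*y)/9 - 2*sin(3*y)/27.
Then F(pi/3) - F(0) = (-2*pi/27) - (0) = -2*pi/27.

-2*pi/27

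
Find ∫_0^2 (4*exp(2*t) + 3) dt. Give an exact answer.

4 + 2*exp(4)

An antiderivative is F(t) = 2*exp(2*t) + 3*t.
Then F(2) - F(0) = (6 + 2*exp(4)) - (2) = 4 + 2*exp(4).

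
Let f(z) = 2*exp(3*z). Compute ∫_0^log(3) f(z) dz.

52/3

Let u = exp(z), so du = exp(z) dz. When z = 0, u = 1; when z = log(3), u = 3.
The integral becomes 2·∫ u**2 du from 1 to 3, with antiderivative 2*u**3/3.
Back in z: F(z) = 2*exp(3*z)/3.
Then F(log(3)) - F(0) = (18) - (2/3) = 52/3.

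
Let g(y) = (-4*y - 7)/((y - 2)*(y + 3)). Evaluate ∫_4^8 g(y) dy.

Factor the denominator: y**2 + y - 6 = (y + 3)(y - 2).
Partial fractions: (-4*y - 7)/((y - 2)*(y + 3)) = -1/(y + 3) - 3/(y - 2).
An antiderivative is F(y) = -3*log(y - 2) - log(y + 3).
Then F(8) - F(4) = (-3*log(3) - log(11) - 3*log(2)) - (-log(56)) = -3*log(3) - log(11) + log(7).

-3*log(3) - log(11) + log(7)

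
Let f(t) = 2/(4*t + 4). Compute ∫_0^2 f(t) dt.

An antiderivative is F(t) = log(4*t + 4)/2.
Then F(2) - F(0) = (log(12)/2) - (log(2)) = log(3)/2.

log(3)/2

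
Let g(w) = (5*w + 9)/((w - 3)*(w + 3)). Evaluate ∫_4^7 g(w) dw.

Factor the denominator: w**2 - 9 = (w + 3)(w - 3).
Partial fractions: (5*w + 9)/((w - 3)*(w + 3)) = 1/(w + 3) + 4/(w - 3).
An antiderivative is F(w) = 4*log(w - 3) + log(w + 3).
Then F(7) - F(4) = (log(5) + 9*log(2)) - (log(7)) = -log(7) + log(5) + 9*log(2).

-log(7) + log(5) + 9*log(2)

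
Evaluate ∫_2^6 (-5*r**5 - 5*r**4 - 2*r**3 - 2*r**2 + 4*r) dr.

-141856/3

By the power rule, an antiderivative is F(r) = -5*r**6/6 - r**5 - r**4/2 - 2*r**3/3 + 2*r**2.
Then F(6) - F(2) = (-47376) - (-272/3) = -141856/3.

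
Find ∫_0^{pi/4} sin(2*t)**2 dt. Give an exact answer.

Use the identity sin^2(2*t) = (1 - cos(4*t))/2.
An antiderivative is F(t) = t/2 - sin(4*t)/8.
Then F(pi/4) - F(0) = (pi/8) - (0) = pi/8.

pi/8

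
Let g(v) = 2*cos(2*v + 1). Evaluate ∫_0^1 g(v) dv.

Let u = 2*v + 1, so du = 2 dv. When v = 0, u = 1; when v = 1, u = 3.
The integral becomes ∫ cos(u) du from 1 to 3, with antiderivative sin(u).
Back in v: F(v) = sin(2*v + 1).
Then F(1) - F(0) = (sin(3)) - (sin(1)) = -sin(1) + sin(3).

-sin(1) + sin(3)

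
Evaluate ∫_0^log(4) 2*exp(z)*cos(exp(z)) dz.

Let u = exp(z), so du = exp(z) dz. When z = 0, u = 1; when z = log(4), u = 4.
The integral becomes 2·∫ cos(u) du from 1 to 4, with antiderivative 2*sin(u).
Back in z: F(z) = 2*sin(exp(z)).
Then F(log(4)) - F(0) = (2*sin(4)) - (2*sin(1)) = -2*sin(1) + 2*sin(4).

-2*sin(1) + 2*sin(4)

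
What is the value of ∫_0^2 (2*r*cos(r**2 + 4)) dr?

Let u = r**2 + 4, so du = 2*r dr. When r = 0, u = 4; when r = 2, u = 8.
The integral becomes ∫ cos(u) du from 4 to 8, with antiderivative sin(u).
Back in r: F(r) = sin(r**2 + 4).
Then F(2) - F(0) = (sin(8)) - (sin(4)) = -sin(4) + sin(8).

-sin(4) + sin(8)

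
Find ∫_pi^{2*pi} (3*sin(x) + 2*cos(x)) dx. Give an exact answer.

-6

An antiderivative is F(x) = 2*sin(x) - 3*cos(x).
Then F(2*pi) - F(pi) = (-3) - (3) = -6.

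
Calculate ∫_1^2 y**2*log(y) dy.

Integrate by parts once (u = ln y, dv = y**2 dy).
An antiderivative is F(y) = y**3*(3*log(y) - 1)/9.
Then F(2) - F(1) = (-8/9 + 8*log(2)/3) - (-1/9) = -7/9 + 8*log(2)/3.

-7/9 + 8*log(2)/3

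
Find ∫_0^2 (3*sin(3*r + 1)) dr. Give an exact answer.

-cos(7) + cos(1)

Let u = 3*r + 1, so du = 3 dr. When r = 0, u = 1; when r = 2, u = 7.
The integral becomes ∫ sin(u) du from 1 to 7, with antiderivative -cos(u).
Back in r: F(r) = -cos(3*r + 1).
Then F(2) - F(0) = (-cos(7)) - (-cos(1)) = -cos(7) + cos(1).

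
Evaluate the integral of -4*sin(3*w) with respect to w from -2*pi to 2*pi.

0

An antiderivative is F(w) = 4*cos(3*w)/3.
Then F(2*pi) - F(-2*pi) = (4/3) - (4/3) = 0.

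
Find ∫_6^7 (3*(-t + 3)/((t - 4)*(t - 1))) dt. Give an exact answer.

Factor the denominator: t**2 - 5*t + 4 = (t - 1)(t - 4).
Partial fractions: 3*(-t + 3)/((t - 4)*(t - 1)) = -2/(t - 1) - 1/(t - 4).
An antiderivative is F(t) = -log(t - 4) - 2*log(t - 1).
Then F(7) - F(6) = (-3*log(3) - 2*log(2)) - (-log(50)) = log(25/54).

log(25/54)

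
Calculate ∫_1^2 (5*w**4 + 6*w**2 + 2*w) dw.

By the power rule, an antiderivative is F(w) = w**5 + 2*w**3 + w**2.
Then F(2) - F(1) = (52) - (4) = 48.

48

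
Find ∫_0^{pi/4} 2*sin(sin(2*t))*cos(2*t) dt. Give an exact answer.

1 - cos(1)

Let u = sin(2*t), so du = 2*cos(2*t) dt. When t = 0, u = 0; when t = pi/4, u = 1.
The integral becomes ∫ sin(u) du from 0 to 1, with antiderivative -cos(u).
Back in t: F(t) = -cos(sin(2*t)).
Then F(pi/4) - F(0) = (-cos(1)) - (-1) = 1 - cos(1).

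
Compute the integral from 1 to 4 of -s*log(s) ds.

Integrate by parts once (u = ln s, dv = -s ds).
An antiderivative is F(s) = -s**2*(2*log(s) - 1)/4.
Then F(4) - F(1) = (4 - 16*log(2)) - (1/4) = 15/4 - 16*log(2).

15/4 - 16*log(2)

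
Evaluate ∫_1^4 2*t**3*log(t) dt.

-255/8 + 256*log(2)

Integrate by parts once (u = ln t, dv = 2*t**3 dt).
An antiderivative is F(t) = t**4*(4*log(t) - 1)/8.
Then F(4) - F(1) = (-32 + 256*log(2)) - (-1/8) = -255/8 + 256*log(2).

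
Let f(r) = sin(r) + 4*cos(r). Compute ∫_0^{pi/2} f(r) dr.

An antiderivative is F(r) = 4*sin(r) - cos(r).
Then F(pi/2) - F(0) = (4) - (-1) = 5.

5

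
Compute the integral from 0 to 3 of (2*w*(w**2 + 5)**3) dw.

Let u = w**2 + 5, so du = 2*w dw. When w = 0, u = 5; when w = 3, u = 14.
The integral becomes ∫ u**3 du from 5 to 14, with antiderivative u**4/4.
Back in w: F(w) = (w**2 + 5)**4/4.
Then F(3) - F(0) = (9604) - (625/4) = 37791/4.

37791/4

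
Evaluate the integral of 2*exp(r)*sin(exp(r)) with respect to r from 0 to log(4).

2*cos(1) - 2*cos(4)

Let u = exp(r), so du = exp(r) dr. When r = 0, u = 1; when r = log(4), u = 4.
The integral becomes 2·∫ sin(u) du from 1 to 4, with antiderivative -2*cos(u).
Back in r: F(r) = -2*cos(exp(r)).
Then F(log(4)) - F(0) = (-2*cos(4)) - (-2*cos(1)) = 2*cos(1) - 2*cos(4).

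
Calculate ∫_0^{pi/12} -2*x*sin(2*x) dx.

-1/4 + sqrt(3)*pi/24

Integrate by parts once (u = x, dv = -2*sin(2*x) dx).
An antiderivative is F(x) = x*cos(2*x) - sin(2*x)/2.
Then F(pi/12) - F(0) = (-1/4 + sqrt(3)*pi/24) - (0) = -1/4 + sqrt(3)*pi/24.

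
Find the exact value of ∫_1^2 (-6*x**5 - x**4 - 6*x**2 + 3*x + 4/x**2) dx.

By the power rule, an antiderivative is F(x) = -x**6 - x**5/5 - 2*x**3 + 3*x**2/2 - 4/x.
Then F(2) - F(1) = (-412/5) - (-57/10) = -767/10.

-767/10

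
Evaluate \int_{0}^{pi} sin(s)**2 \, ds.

Use the identity sin^2(s) = (1 - cos(2*s))/2.
An antiderivative is F(s) = s/2 - sin(2*s)/4.
Then F(pi) - F(0) = (pi/2) - (0) = pi/2.

pi/2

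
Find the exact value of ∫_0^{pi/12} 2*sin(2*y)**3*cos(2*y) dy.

1/64

Let u = sin(2*y), so du = 2*cos(2*y) dy. When y = 0, u = 0; when y = pi/12, u = 1/2.
The integral becomes ∫ u**3 du from 0 to 1/2, with antiderivative u**4/4.
Back in y: F(y) = sin(2*y)**4/4.
Then F(pi/12) - F(0) = (1/64) - (0) = 1/64.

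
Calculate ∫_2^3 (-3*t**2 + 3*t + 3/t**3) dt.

-271/24

By the power rule, an antiderivative is F(t) = -t**3 + 3*t**2/2 - 3/(2*t**2).
Then F(3) - F(2) = (-41/3) - (-19/8) = -271/24.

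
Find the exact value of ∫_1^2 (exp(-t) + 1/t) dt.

An antiderivative is F(t) = log(t) - exp(-t).
Then F(2) - F(1) = (-exp(-2) + log(2)) - (-exp(-1)) = -exp(-2) + exp(-1) + log(2).

-exp(-2) + exp(-1) + log(2)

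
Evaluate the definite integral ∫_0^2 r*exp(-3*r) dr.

(-7 + exp(6))*exp(-6)/9

Integrate by parts once (u = r, dv = exp(-3*r) dr).
An antiderivative is F(r) = (-3*r - 1)*exp(-3*r)/9.
Then F(2) - F(0) = (-7*exp(-6)/9) - (-1/9) = (-7 + exp(6))*exp(-6)/9.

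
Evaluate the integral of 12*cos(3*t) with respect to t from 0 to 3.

4*sin(9)

Let u = 3*t, so du = 3 dt. When t = 0, u = 0; when t = 3, u = 9.
The integral becomes 4·∫ cos(u) du from 0 to 9, with antiderivative 4*sin(u).
Back in t: F(t) = 4*sin(3*t).
Then F(3) - F(0) = (4*sin(9)) - (0) = 4*sin(9).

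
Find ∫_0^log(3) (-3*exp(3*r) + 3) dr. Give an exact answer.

-26 + log(27)

An antiderivative is F(r) = -exp(3*r) + 3*r.
Then F(log(3)) - F(0) = (-27 + 3*log(3)) - (-1) = -26 + log(27).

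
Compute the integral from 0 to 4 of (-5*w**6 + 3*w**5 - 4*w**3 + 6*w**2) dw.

By the power rule, an antiderivative is F(w) = -5*w**7/7 + w**6/2 - w**4 + 2*w**3.
Then F(4) - F(0) = (-68480/7) - (0) = -68480/7.

-68480/7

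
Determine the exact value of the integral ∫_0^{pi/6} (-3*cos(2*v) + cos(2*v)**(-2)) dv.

-sqrt(3)/4

An antiderivative is F(v) = -3*sin(2*v)/2 + tan(2*v)/2.
Then F(pi/6) - F(0) = (-sqrt(3)/4) - (0) = -sqrt(3)/4.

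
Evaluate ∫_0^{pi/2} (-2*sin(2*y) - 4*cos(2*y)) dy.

An antiderivative is F(y) = -2*sin(2*y) + cos(2*y).
Then F(pi/2) - F(0) = (-1) - (1) = -2.

-2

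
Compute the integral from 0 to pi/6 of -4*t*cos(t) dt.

-2*sqrt(3) - pi/3 + 4

Integrate by parts once (u = t, dv = -4*cos(t) dt).
An antiderivative is F(t) = -4*t*sin(t) - 4*cos(t).
Then F(pi/6) - F(0) = (-2*sqrt(3) - pi/3) - (-4) = -2*sqrt(3) - pi/3 + 4.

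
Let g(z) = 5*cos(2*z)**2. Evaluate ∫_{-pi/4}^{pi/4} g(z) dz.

Use the identity cos^2(2*z) = (1 + cos(4*z))/2.
An antiderivative is F(z) = 5*z/2 + 5*sin(4*z)/8.
Then F(pi/4) - F(-pi/4) = (5*pi/8) - (-5*pi/8) = 5*pi/4.

5*pi/4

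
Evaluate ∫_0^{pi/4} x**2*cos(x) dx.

Integrate by parts twice (u = x^2, dv = cos(x) dx).
An antiderivative is F(x) = x**2*sin(x) + 2*x*cos(x) - 2*sin(x).
Then F(pi/4) - F(0) = (sqrt(2)*(-32 + pi**2 + 8*pi)/32) - (0) = sqrt(2)*(-32 + pi**2 + 8*pi)/32.

sqrt(2)*(-32 + pi**2 + 8*pi)/32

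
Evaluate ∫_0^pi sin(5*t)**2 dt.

Use the identity sin^2(5*t) = (1 - cos(10*t))/2.
An antiderivative is F(t) = t/2 - sin(10*t)/20.
Then F(pi) - F(0) = (pi/2) - (0) = pi/2.

pi/2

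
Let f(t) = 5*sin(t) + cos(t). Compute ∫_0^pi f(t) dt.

10

An antiderivative is F(t) = sin(t) - 5*cos(t).
Then F(pi) - F(0) = (5) - (-5) = 10.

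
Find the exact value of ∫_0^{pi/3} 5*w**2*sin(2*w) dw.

-15/8 + 5*pi**2/36 + 5*sqrt(3)*pi/12

Integrate by parts twice (u = w^2, dv = 5*sin(2*w) dw).
An antiderivative is F(w) = -5*w**2*cos(2*w)/2 + 5*w*sin(2*w)/2 + 5*cos(2*w)/4.
Then F(pi/3) - F(0) = (-5/8 + 5*pi**2/36 + 5*sqrt(3)*pi/12) - (5/4) = -15/8 + 5*pi**2/36 + 5*sqrt(3)*pi/12.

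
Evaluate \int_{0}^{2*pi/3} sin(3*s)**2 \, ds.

pi/3

Use the identity sin^2(3*s) = (1 - cos(6*s))/2.
An antiderivative is F(s) = s/2 - sin(6*s)/12.
Then F(2*pi/3) - F(0) = (pi/3) - (0) = pi/3.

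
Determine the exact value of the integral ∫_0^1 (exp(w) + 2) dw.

An antiderivative is F(w) = 2*w + exp(w).
Then F(1) - F(0) = (2 + E) - (1) = 1 + E.

1 + E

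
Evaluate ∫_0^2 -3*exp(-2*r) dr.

-3/2 + 3*exp(-4)/2

An antiderivative is F(r) = 3*exp(-2*r)/2.
Then F(2) - F(0) = (3*exp(-4)/2) - (3/2) = -3/2 + 3*exp(-4)/2.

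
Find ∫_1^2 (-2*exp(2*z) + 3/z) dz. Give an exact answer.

-exp(4) + log(8) + exp(2)

An antiderivative is F(z) = -exp(2*z) + 3*log(z).
Then F(2) - F(1) = (-exp(4) + log(8)) - (-exp(2)) = -exp(4) + log(8) + exp(2).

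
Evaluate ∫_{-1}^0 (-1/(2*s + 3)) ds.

An antiderivative is F(s) = -log(2*s + 3)/2.
Then F(0) - F(-1) = (-log(3)/2) - (0) = -log(3)/2.

-log(3)/2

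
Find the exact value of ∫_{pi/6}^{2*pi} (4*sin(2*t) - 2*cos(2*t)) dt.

An antiderivative is F(t) = -sin(2*t) - 2*cos(2*t).
Then F(2*pi) - F(pi/6) = (-2) - (-1 - sqrt(3)/2) = -1 + sqrt(3)/2.

-1 + sqrt(3)/2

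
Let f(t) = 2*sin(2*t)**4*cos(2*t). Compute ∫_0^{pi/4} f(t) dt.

Let u = sin(2*t), so du = 2*cos(2*t) dt. When t = 0, u = 0; when t = pi/4, u = 1.
The integral becomes ∫ u**4 du from 0 to 1, with antiderivative u**5/5.
Back in t: F(t) = sin(2*t)**5/5.
Then F(pi/4) - F(0) = (1/5) - (0) = 1/5.

1/5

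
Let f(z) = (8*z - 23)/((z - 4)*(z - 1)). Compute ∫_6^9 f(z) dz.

Factor the denominator: z**2 - 5*z + 4 = (z - 1)(z - 4).
Partial fractions: (8*z - 23)/((z - 4)*(z - 1)) = 5/(z - 1) + 3/(z - 4).
An antiderivative is F(z) = 3*log(z - 4) + 5*log(z - 1).
Then F(9) - F(6) = (3*log(5) + 15*log(2)) - (3*log(2) + 5*log(5)) = -2*log(5) + 12*log(2).

-2*log(5) + 12*log(2)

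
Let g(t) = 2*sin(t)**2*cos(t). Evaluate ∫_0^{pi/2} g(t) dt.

Let u = sin(t), so du = cos(t) dt. When t = 0, u = 0; when t = pi/2, u = 1.
The integral becomes 2·∫ u**2 du from 0 to 1, with antiderivative 2*u**3/3.
Back in t: F(t) = 2*sin(t)**3/3.
Then F(pi/2) - F(0) = (2/3) - (0) = 2/3.

2/3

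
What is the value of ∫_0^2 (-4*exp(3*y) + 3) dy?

An antiderivative is F(y) = -4*exp(3*y)/3 + 3*y.
Then F(2) - F(0) = (6 - 4*exp(6)/3) - (-4/3) = 22/3 - 4*exp(6)/3.

22/3 - 4*exp(6)/3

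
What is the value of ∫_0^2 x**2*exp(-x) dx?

Integrate by parts twice (u = x^2, dv = exp(-x) dx).
An antiderivative is F(x) = (-x**2 - 2*x - 2)*exp(-x).
Then F(2) - F(0) = (-10*exp(-2)) - (-2) = 2 - 10*exp(-2).

2 - 10*exp(-2)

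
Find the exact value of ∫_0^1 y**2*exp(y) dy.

Integrate by parts twice (u = y^2, dv = exp(y) dy).
An antiderivative is F(y) = (y**2 - 2*y + 2)*exp(y).
Then F(1) - F(0) = (E) - (2) = -2 + E.

-2 + E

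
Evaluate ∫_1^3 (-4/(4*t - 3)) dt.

-log(9)

An antiderivative is F(t) = -log(4*t - 3).
Then F(3) - F(1) = (-log(9)) - (0) = -log(9).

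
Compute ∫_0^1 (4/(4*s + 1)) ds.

An antiderivative is F(s) = log(4*s + 1).
Then F(1) - F(0) = (log(5)) - (0) = log(5).

log(5)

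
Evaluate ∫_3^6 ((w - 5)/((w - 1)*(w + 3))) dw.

Factor the denominator: w**2 + 2*w - 3 = (w + 3)(w - 1).
Partial fractions: (w - 5)/((w - 1)*(w + 3)) = 2/(w + 3) - 1/(w - 1).
An antiderivative is F(w) = -log(w - 1) + 2*log(w + 3).
Then F(6) - F(3) = (log(81/5)) - (log(18)) = log(9/10).

log(9/10)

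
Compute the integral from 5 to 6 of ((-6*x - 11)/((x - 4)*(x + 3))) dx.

-log(36)

Factor the denominator: x**2 - x - 12 = (x + 3)(x - 4).
Partial fractions: (-6*x - 11)/((x - 4)*(x + 3)) = -1/(x + 3) - 5/(x - 4).
An antiderivative is F(x) = -5*log(x - 4) - log(x + 3).
Then F(6) - F(5) = (-5*log(2) - 2*log(3)) - (-log(8)) = -log(36).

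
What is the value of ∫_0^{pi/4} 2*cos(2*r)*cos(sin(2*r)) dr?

Let u = sin(2*r), so du = 2*cos(2*r) dr. When r = 0, u = 0; when r = pi/4, u = 1.
The integral becomes ∫ cos(u) du from 0 to 1, with antiderivative sin(u).
Back in r: F(r) = sin(sin(2*r)).
Then F(pi/4) - F(0) = (sin(1)) - (0) = sin(1).

sin(1)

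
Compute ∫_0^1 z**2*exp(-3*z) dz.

2/27 - 17*exp(-3)/27

Integrate by parts twice (u = z^2, dv = exp(-3*z) dz).
An antiderivative is F(z) = (-9*z**2 - 6*z - 2)*exp(-3*z)/27.
Then F(1) - F(0) = (-17*exp(-3)/27) - (-2/27) = 2/27 - 17*exp(-3)/27.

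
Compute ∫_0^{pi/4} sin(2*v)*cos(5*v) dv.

Use the identity sin(2*v)cos(5*v) = [sin(7*v) + sin(-3*v)]/2.
An antiderivative is F(v) = cos(3*v)/6 - cos(7*v)/14.
Then F(pi/4) - F(0) = (-5*sqrt(2)/42) - (2/21) = -5*sqrt(2)/42 - 2/21.

-5*sqrt(2)/42 - 2/21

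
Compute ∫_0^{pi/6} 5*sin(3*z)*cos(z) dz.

25/16

Use the identity sin(3*z)cos(z) = [sin(4*z) + sin(2*z)]/2.
An antiderivative is F(z) = -5*cos(2*z)/4 - 5*cos(4*z)/8.
Then F(pi/6) - F(0) = (-5/16) - (-15/8) = 25/16.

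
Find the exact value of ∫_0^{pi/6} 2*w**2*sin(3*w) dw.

Integrate by parts twice (u = w^2, dv = 2*sin(3*w) dw).
An antiderivative is F(w) = -2*w**2*cos(3*w)/3 + 4*w*sin(3*w)/9 + 4*cos(3*w)/27.
Then F(pi/6) - F(0) = (2*pi/27) - (4/27) = -4/27 + 2*pi/27.

-4/27 + 2*pi/27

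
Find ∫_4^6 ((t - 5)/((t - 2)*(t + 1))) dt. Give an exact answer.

Factor the denominator: t**2 - t - 2 = (t + 1)(t - 2).
Partial fractions: (t - 5)/((t - 2)*(t + 1)) = 2/(t + 1) - 1/(t - 2).
An antiderivative is F(t) = -log(t - 2) + 2*log(t + 1).
Then F(6) - F(4) = (log(49/4)) - (log(25/2)) = log(49/50).

log(49/50)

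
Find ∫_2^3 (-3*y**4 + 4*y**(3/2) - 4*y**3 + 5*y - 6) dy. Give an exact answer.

-1851/10 - 32*sqrt(2)/5 + 72*sqrt(3)/5

By the power rule, an antiderivative is F(y) = 8*y**(5/2)/5 - 3*y**5/5 - y**4 + 5*y**2/2 - 6*y.
Then F(3) - F(2) = (-2223/10 + 72*sqrt(3)/5) - (-186/5 + 32*sqrt(2)/5) = -1851/10 - 32*sqrt(2)/5 + 72*sqrt(3)/5.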